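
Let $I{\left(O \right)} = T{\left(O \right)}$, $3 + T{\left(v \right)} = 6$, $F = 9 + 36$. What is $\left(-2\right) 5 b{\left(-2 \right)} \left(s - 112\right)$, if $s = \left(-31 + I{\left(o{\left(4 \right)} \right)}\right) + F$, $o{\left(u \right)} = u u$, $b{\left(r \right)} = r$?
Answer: $-1900$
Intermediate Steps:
$o{\left(u \right)} = u^{2}$
$F = 45$
$T{\left(v \right)} = 3$ ($T{\left(v \right)} = -3 + 6 = 3$)
$I{\left(O \right)} = 3$
$s = 17$ ($s = \left(-31 + 3\right) + 45 = -28 + 45 = 17$)
$\left(-2\right) 5 b{\left(-2 \right)} \left(s - 112\right) = \left(-2\right) 5 \left(-2\right) \left(17 - 112\right) = \left(-10\right) \left(-2\right) \left(-95\right) = 20 \left(-95\right) = -1900$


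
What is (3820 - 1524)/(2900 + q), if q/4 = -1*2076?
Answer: -82/193 ≈ -0.42487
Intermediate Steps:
q = -8304 (q = 4*(-1*2076) = 4*(-2076) = -8304)
(3820 - 1524)/(2900 + q) = (3820 - 1524)/(2900 - 8304) = 2296/(-5404) = 2296*(-1/5404) = -82/193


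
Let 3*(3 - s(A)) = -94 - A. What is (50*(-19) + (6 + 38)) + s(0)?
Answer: -2615/3 ≈ -871.67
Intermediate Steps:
s(A) = 103/3 + A/3 (s(A) = 3 - (-94 - A)/3 = 3 + (94/3 + A/3) = 103/3 + A/3)
(50*(-19) + (6 + 38)) + s(0) = (50*(-19) + (6 + 38)) + (103/3 + (⅓)*0) = (-950 + 44) + (103/3 + 0) = -906 + 103/3 = -2615/3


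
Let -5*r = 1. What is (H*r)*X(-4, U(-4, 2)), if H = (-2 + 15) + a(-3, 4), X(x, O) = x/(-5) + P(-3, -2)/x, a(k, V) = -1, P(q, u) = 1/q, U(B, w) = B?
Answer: -53/25 ≈ -2.1200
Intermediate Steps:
r = -⅕ (r = -⅕*1 = -⅕ ≈ -0.20000)
X(x, O) = -1/(3*x) - x/5 (X(x, O) = x/(-5) + 1/((-3)*x) = x*(-⅕) - 1/(3*x) = -x/5 - 1/(3*x) = -1/(3*x) - x/5)
H = 12 (H = (-2 + 15) - 1 = 13 - 1 = 12)
(H*r)*X(-4, U(-4, 2)) = (12*(-⅕))*(-⅓/(-4) - ⅕*(-4)) = -12*(-⅓*(-¼) + ⅘)/5 = -12*(1/12 + ⅘)/5 = -12/5*53/60 = -53/25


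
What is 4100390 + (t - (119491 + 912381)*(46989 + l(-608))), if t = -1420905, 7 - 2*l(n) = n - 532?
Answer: -49075732515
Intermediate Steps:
l(n) = 539/2 - n/2 (l(n) = 7/2 - (n - 532)/2 = 7/2 - (-532 + n)/2 = 7/2 + (266 - n/2) = 539/2 - n/2)
4100390 + (t - (119491 + 912381)*(46989 + l(-608))) = 4100390 + (-1420905 - (119491 + 912381)*(46989 + (539/2 - 1/2*(-608)))) = 4100390 + (-1420905 - 1031872*(46989 + (539/2 + 304))) = 4100390 + (-1420905 - 1031872*(46989 + 1147/2)) = 4100390 + (-1420905 - 1031872*95125/2) = 4100390 + (-1420905 - 1*49078412000) = 4100390 + (-1420905 - 49078412000) = 4100390 - 49079832905 = -49075732515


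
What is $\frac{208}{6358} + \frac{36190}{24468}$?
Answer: $\frac{58796341}{38891886} \approx 1.5118$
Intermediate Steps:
$\frac{208}{6358} + \frac{36190}{24468} = 208 \cdot \frac{1}{6358} + 36190 \cdot \frac{1}{24468} = \frac{104}{3179} + \frac{18095}{12234} = \frac{58796341}{38891886}$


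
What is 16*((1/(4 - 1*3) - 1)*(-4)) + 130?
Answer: 130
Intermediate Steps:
16*((1/(4 - 1*3) - 1)*(-4)) + 130 = 16*((1/(4 - 3) - 1)*(-4)) + 130 = 16*((1/1 - 1)*(-4)) + 130 = 16*((1 - 1)*(-4)) + 130 = 16*(0*(-4)) + 130 = 16*0 + 130 = 0 + 130 = 130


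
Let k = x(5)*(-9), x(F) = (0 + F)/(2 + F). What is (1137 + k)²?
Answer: 62631396/49 ≈ 1.2782e+6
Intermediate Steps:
x(F) = F/(2 + F)
k = -45/7 (k = (5/(2 + 5))*(-9) = (5/7)*(-9) = -45/7 ≈ -6.4286)
(1137 + k)² = (1137 - 45/7)² = (7914/7)² = 62631396/49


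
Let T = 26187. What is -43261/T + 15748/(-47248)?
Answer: -614097151/309320844 ≈ -1.9853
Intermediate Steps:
-43261/T + 15748/(-47248) = -43261/26187 + 15748/(-47248) = -43261*1/26187 + 15748*(-1/47248) = -43261/26187 - 3937/11812 = -614097151/309320844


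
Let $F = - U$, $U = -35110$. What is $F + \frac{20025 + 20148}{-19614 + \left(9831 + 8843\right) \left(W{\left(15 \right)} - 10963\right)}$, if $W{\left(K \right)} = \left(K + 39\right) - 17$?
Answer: $\frac{2388085493669}{68017246} \approx 35110.0$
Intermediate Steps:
$W{\left(K \right)} = 22 + K$ ($W{\left(K \right)} = \left(39 + K\right) - 17 = 22 + K$)
$F = 35110$ ($F = \left(-1\right) \left(-35110\right) = 35110$)
$F + \frac{20025 + 20148}{-19614 + \left(9831 + 8843\right) \left(W{\left(15 \right)} - 10963\right)} = 35110 + \frac{20025 + 20148}{-19614 + \left(9831 + 8843\right) \left(\left(22 + 15\right) - 10963\right)} = 35110 + \frac{40173}{-19614 + 18674 \left(37 - 10963\right)} = 35110 + \frac{40173}{-19614 + 18674 \left(-10926\right)} = 35110 + \frac{40173}{-19614 - 204032124} = 35110 + \frac{40173}{-204051738} = 35110 + 40173 \left(- \frac{1}{204051738}\right) = 35110 - \frac{13391}{68017246} = \frac{2388085493669}{68017246}$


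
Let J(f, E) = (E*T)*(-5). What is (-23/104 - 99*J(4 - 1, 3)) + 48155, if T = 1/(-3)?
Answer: 4956617/104 ≈ 47660.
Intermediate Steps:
T = -⅓ (T = 1*(-⅓) = -⅓ ≈ -0.33333)
J(f, E) = 5*E/3 (J(f, E) = (E*(-⅓))*(-5) = -E/3*(-5) = 5*E/3)
(-23/104 - 99*J(4 - 1, 3)) + 48155 = (-23/104 - 165*3) + 48155 = (-23*1/104 - 99*5) + 48155 = (-23/104 - 495) + 48155 = -51503/104 + 48155 = 4956617/104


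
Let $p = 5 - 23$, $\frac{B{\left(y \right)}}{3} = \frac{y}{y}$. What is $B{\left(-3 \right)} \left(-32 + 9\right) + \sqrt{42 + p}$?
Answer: $-69 + 2 \sqrt{6} \approx -64.101$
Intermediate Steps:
$B{\left(y \right)} = 3$ ($B{\left(y \right)} = 3 \frac{y}{y} = 3 \cdot 1 = 3$)
$p = -18$
$B{\left(-3 \right)} \left(-32 + 9\right) + \sqrt{42 + p} = 3 \left(-32 + 9\right) + \sqrt{42 - 18} = 3 \left(-23\right) + \sqrt{24} = -69 + 2 \sqrt{6}$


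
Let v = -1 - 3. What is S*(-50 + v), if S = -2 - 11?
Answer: 702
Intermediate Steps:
v = -4
S = -13
S*(-50 + v) = -13*(-50 - 4) = -13*(-54) = 702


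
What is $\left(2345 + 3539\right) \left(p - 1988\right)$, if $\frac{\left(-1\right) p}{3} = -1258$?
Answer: $10508824$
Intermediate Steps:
$p = 3774$ ($p = \left(-3\right) \left(-1258\right) = 3774$)
$\left(2345 + 3539\right) \left(p - 1988\right) = \left(2345 + 3539\right) \left(3774 - 1988\right) = 5884 \cdot 1786 = 10508824$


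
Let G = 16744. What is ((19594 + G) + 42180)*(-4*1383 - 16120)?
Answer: -1700071736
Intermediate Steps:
((19594 + G) + 42180)*(-4*1383 - 16120) = ((19594 + 16744) + 42180)*(-4*1383 - 16120) = (36338 + 42180)*(-5532 - 16120) = 78518*(-21652) = -1700071736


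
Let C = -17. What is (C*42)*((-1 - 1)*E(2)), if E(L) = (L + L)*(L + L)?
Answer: 22848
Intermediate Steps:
E(L) = 4*L² (E(L) = (2*L)*(2*L) = 4*L²)
(C*42)*((-1 - 1)*E(2)) = (-17*42)*((-1 - 1)*(4*2²)) = -(-1428)*4*4 = -(-1428)*16 = -714*(-32) = 22848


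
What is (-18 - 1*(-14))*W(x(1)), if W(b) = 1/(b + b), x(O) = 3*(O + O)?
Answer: -1/3 ≈ -0.33333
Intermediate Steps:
x(O) = 6*O (x(O) = 3*(2*O) = 6*O)
W(b) = 1/(2*b)
(-18 - 1*(-14))*W(x(1)) = (-18 - 1*(-14))*(1/(2*((6*1)))) = (-18 + 14)*((1/2)/6) = -2/6 = -4*1/12 = -1/3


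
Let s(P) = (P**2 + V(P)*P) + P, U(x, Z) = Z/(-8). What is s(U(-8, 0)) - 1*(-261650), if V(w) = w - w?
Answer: 261650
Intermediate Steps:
U(x, Z) = -Z/8 (U(x, Z) = Z*(-1/8) = -Z/8)
V(w) = 0
s(P) = P + P**2 (s(P) = (P**2 + 0*P) + P = (P**2 + 0) + P = P**2 + P = P + P**2)
s(U(-8, 0)) - 1*(-261650) = (-1/8*0)*(1 - 1/8*0) - 1*(-261650) = 0*(1 + 0) + 261650 = 0*1 + 261650 = 0 + 261650 = 261650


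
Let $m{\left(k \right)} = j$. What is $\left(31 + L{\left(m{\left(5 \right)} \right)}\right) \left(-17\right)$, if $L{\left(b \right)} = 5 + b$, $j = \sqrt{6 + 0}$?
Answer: $-612 - 17 \sqrt{6} \approx -653.64$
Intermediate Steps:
$j = \sqrt{6} \approx 2.4495$
$m{\left(k \right)} = \sqrt{6}$
$\left(31 + L{\left(m{\left(5 \right)} \right)}\right) \left(-17\right) = \left(31 + \left(5 + \sqrt{6}\right)\right) \left(-17\right) = \left(36 + \sqrt{6}\right) \left(-17\right) = -612 - 17 \sqrt{6}$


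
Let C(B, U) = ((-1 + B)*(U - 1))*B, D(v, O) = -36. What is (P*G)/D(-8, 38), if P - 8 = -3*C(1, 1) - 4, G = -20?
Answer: 20/9 ≈ 2.2222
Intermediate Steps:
C(B, U) = B*(-1 + B)*(-1 + U) (C(B, U) = ((-1 + B)*(-1 + U))*B = B*(-1 + B)*(-1 + U))
P = 4 (P = 8 + (-3*(1 - 1*1 - 1*1 + 1*1) - 4) = 8 + (-3*(1 - 1 - 1 + 1) - 4) = 8 + (-3*0 - 4) = 8 + (0 - 4) = 8 - 4 = 4)
(P*G)/D(-8, 38) = (4*(-20))/(-36) = -80*(-1/36) = 20/9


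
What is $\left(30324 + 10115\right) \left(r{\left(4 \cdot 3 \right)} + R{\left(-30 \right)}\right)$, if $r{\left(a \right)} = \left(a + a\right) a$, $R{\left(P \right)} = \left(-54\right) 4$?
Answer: $2911608$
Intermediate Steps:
$R{\left(P \right)} = -216$
$r{\left(a \right)} = 2 a^{2}$ ($r{\left(a \right)} = 2 a a = 2 a^{2}$)
$\left(30324 + 10115\right) \left(r{\left(4 \cdot 3 \right)} + R{\left(-30 \right)}\right) = \left(30324 + 10115\right) \left(2 \left(4 \cdot 3\right)^{2} - 216\right) = 40439 \left(2 \cdot 12^{2} - 216\right) = 40439 \left(2 \cdot 144 - 216\right) = 40439 \left(288 - 216\right) = 40439 \cdot 72 = 2911608$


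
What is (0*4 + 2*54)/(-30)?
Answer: -18/5 ≈ -3.6000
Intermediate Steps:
(0*4 + 2*54)/(-30) = -(0 + 108)/30 = -1/30*108 = -18/5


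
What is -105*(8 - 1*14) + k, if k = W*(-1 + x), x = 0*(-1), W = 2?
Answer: 628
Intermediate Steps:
x = 0
k = -2 (k = 2*(-1 + 0) = 2*(-1) = -2)
-105*(8 - 1*14) + k = -105*(8 - 1*14) - 2 = -105*(8 - 14) - 2 = -105*(-6) - 2 = 630 - 2 = 628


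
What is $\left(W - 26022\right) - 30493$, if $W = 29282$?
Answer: $-27233$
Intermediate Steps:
$\left(W - 26022\right) - 30493 = \left(29282 - 26022\right) - 30493 = 3260 - 30493 = -27233$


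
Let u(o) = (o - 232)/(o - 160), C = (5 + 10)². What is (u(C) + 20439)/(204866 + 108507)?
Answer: 1328528/20369245 ≈ 0.065222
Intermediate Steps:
C = 225 (C = 15² = 225)
u(o) = (-232 + o)/(-160 + o)
(u(C) + 20439)/(204866 + 108507) = ((-232 + 225)/(-160 + 225) + 20439)/(204866 + 108507) = (-7/65 + 20439)/313373 = ((1/65)*(-7) + 20439)*(1/313373) = (-7/65 + 20439)*(1/313373) = (1328528/65)*(1/313373) = 1328528/20369245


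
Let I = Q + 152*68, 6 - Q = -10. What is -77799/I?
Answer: -77799/10352 ≈ -7.5154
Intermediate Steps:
Q = 16 (Q = 6 - 1*(-10) = 6 + 10 = 16)
I = 10352 (I = 16 + 152*68 = 16 + 10336 = 10352)
-77799/I = -77799/10352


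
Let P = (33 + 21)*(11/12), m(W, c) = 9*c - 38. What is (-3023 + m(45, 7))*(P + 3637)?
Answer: -11052127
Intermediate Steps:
m(W, c) = -38 + 9*c
P = 99/2 (P = 54*(11*(1/12)) = 54*(11/12) = 99/2 ≈ 49.500)
(-3023 + m(45, 7))*(P + 3637) = (-3023 + (-38 + 9*7))*(99/2 + 3637) = (-3023 + (-38 + 63))*(7373/2) = (-3023 + 25)*(7373/2) = -2998*7373/2 = -11052127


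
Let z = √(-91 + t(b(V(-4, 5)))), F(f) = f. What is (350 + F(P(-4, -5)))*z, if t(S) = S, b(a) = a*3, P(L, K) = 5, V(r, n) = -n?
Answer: 355*I*√106 ≈ 3654.9*I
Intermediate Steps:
b(a) = 3*a
z = I*√106 (z = √(-91 + 3*(-1*5)) = √(-91 + 3*(-5)) = √(-91 - 15) = √(-106) = I*√106 ≈ 10.296*I)
(350 + F(P(-4, -5)))*z = (350 + 5)*(I*√106) = 355*(I*√106) = 355*I*√106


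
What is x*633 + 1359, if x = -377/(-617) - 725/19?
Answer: -262690989/11723 ≈ -22408.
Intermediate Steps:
x = -440162/11723 (x = -377*(-1/617) - 725*1/19 = 377/617 - 725/19 = -440162/11723 ≈ -37.547)
x*633 + 1359 = -440162/11723*633 + 1359 = -278622546/11723 + 1359 = -262690989/11723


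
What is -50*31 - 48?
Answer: -1598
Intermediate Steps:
-50*31 - 48 = -1550 - 48 = -1598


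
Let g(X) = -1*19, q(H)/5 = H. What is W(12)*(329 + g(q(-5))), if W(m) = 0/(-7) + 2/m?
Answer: 155/3 ≈ 51.667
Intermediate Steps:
q(H) = 5*H
g(X) = -19
W(m) = 2/m (W(m) = 0*(-1/7) + 2/m = 0 + 2/m = 2/m)
W(12)*(329 + g(q(-5))) = (2/12)*(329 - 19) = (2*(1/12))*310 = (1/6)*310 = 155/3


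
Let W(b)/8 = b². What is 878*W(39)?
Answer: 10683504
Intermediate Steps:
W(b) = 8*b²
878*W(39) = 878*(8*39²) = 878*(8*1521) = 878*12168 = 10683504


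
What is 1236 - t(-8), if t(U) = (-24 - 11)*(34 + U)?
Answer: 2146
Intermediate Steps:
t(U) = -1190 - 35*U (t(U) = -35*(34 + U) = -1190 - 35*U)
1236 - t(-8) = 1236 - (-1190 - 35*(-8)) = 1236 - (-1190 + 280) = 1236 - 1*(-910) = 1236 + 910 = 2146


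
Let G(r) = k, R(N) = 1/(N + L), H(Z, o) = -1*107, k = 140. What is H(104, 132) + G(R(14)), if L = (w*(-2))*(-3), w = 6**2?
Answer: 33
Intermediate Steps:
w = 36
L = 216 (L = (36*(-2))*(-3) = -72*(-3) = 216)
H(Z, o) = -107
R(N) = 1/(216 + N) (R(N) = 1/(N + 216) = 1/(216 + N))
G(r) = 140
H(104, 132) + G(R(14)) = -107 + 140 = 33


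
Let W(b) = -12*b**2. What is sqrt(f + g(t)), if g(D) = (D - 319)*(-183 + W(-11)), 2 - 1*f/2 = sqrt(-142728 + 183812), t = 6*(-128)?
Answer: sqrt(1777249 - 4*sqrt(10271)) ≈ 1333.0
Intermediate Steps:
t = -768
f = 4 - 4*sqrt(10271) (f = 4 - 2*sqrt(-142728 + 183812) = 4 - 4*sqrt(10271) ≈ -401.38)
g(D) = 521565 - 1635*D (g(D) = (D - 319)*(-183 - 12*(-11)**2) = (-319 + D)*(-183 - 12*121) = (-319 + D)*(-183 - 1452) = (-319 + D)*(-1635) = 521565 - 1635*D)
sqrt(f + g(t)) = sqrt((4 - 4*sqrt(10271)) + (521565 - 1635*(-768))) = sqrt((4 - 4*sqrt(10271)) + (521565 + 1255680)) = sqrt((4 - 4*sqrt(10271)) + 1777245) = sqrt(1777249 - 4*sqrt(10271))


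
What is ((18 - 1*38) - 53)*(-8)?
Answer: 584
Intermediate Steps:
((18 - 1*38) - 53)*(-8) = ((18 - 38) - 53)*(-8) = (-20 - 53)*(-8) = -73*(-8) = 584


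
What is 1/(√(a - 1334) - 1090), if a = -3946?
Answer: -109/119338 - I*√330/298345 ≈ -0.00091337 - 6.0889e-5*I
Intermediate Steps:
1/(√(a - 1334) - 1090) = 1/(√(-3946 - 1334) - 1090) = 1/(√(-5280) - 1090) = 1/(4*I*√330 - 1090) = 1/(-1090 + 4*I*√330)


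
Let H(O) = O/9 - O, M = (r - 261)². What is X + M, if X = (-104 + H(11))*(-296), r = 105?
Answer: 522128/9 ≈ 58014.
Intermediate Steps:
M = 24336 (M = (105 - 261)² = (-156)² = 24336)
H(O) = -8*O/9 (H(O) = O*(⅑) - O = O/9 - O = -8*O/9)
X = 303104/9 (X = (-104 - 8/9*11)*(-296) = (-104 - 88/9)*(-296) = -1024/9*(-296) = 303104/9 ≈ 33678.)
X + M = 303104/9 + 24336 = 522128/9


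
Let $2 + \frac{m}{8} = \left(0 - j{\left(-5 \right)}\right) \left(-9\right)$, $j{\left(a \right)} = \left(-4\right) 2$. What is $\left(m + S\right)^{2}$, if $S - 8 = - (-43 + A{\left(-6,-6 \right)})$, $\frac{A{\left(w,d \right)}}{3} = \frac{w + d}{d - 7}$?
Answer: $\frac{49970761}{169} \approx 2.9569 \cdot 10^{5}$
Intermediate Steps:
$j{\left(a \right)} = -8$
$m = -592$ ($m = -16 + 8 \left(0 - -8\right) \left(-9\right) = -16 + 8 \left(0 + 8\right) \left(-9\right) = -16 + 8 \cdot 8 \left(-9\right) = -16 + 8 \left(-72\right) = -16 - 576 = -592$)
$A{\left(w,d \right)} = \frac{3 \left(d + w\right)}{-7 + d}$ ($A{\left(w,d \right)} = 3 \frac{w + d}{d - 7} = 3 \frac{d + w}{-7 + d} = \frac{3 \left(d + w\right)}{-7 + d}$)
$S = \frac{627}{13}$ ($S = 8 - \left(-43 + \frac{3 \left(-6 - 6\right)}{-7 - 6}\right) = 8 - \left(-43 + 3 \frac{1}{-13} \left(-12\right)\right) = 8 - \left(-43 + 3 \left(- \frac{1}{13}\right) \left(-12\right)\right) = 8 - \left(-43 + \frac{36}{13}\right) = 8 - - \frac{523}{13} = 8 + \frac{523}{13} = \frac{627}{13} \approx 48.231$)
$\left(m + S\right)^{2} = \left(-592 + \frac{627}{13}\right)^{2} = \left(- \frac{7069}{13}\right)^{2} = \frac{49970761}{169}$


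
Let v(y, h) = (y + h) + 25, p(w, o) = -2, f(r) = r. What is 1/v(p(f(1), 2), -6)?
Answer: 1/17 ≈ 0.058824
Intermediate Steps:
v(y, h) = 25 + h + y (v(y, h) = (h + y) + 25 = 25 + h + y)
1/v(p(f(1), 2), -6) = 1/(25 - 6 - 2) = 1/17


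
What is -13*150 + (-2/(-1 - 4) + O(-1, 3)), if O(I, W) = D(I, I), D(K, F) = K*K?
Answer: -9743/5 ≈ -1948.6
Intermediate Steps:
D(K, F) = K²
O(I, W) = I²
-13*150 + (-2/(-1 - 4) + O(-1, 3)) = -13*150 + (-2/(-1 - 4) + (-1)²) = -1950 + (-2/(-5) + 1) = -1950 + (-⅕*(-2) + 1) = -1950 + (⅖ + 1) = -1950 + 7/5 = -9743/5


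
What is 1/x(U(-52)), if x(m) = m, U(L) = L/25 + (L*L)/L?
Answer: -25/1352 ≈ -0.018491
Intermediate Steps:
U(L) = 26*L/25 (U(L) = L*(1/25) + L²/L = L/25 + L = 26*L/25)
1/x(U(-52)) = 1/((26/25)*(-52)) = 1/(-1352/25) = -25/1352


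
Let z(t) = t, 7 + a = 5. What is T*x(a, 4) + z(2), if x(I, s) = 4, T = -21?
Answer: -82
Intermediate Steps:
a = -2 (a = -7 + 5 = -2)
T*x(a, 4) + z(2) = -21*4 + 2 = -84 + 2 = -82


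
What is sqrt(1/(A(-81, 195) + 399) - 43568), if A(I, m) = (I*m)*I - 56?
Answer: I*sqrt(71352592260442054)/1279738 ≈ 208.73*I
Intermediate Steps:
A(I, m) = -56 + m*I**2 (A(I, m) = m*I**2 - 56 = -56 + m*I**2)
sqrt(1/(A(-81, 195) + 399) - 43568) = sqrt(1/((-56 + 195*(-81)**2) + 399) - 43568) = sqrt(1/((-56 + 195*6561) + 399) - 43568) = sqrt(1/((-56 + 1279395) + 399) - 43568) = sqrt(1/(1279339 + 399) - 43568) = sqrt(1/1279738 - 43568) = sqrt(-55755625183/1279738) = I*sqrt(71352592260442054)/1279738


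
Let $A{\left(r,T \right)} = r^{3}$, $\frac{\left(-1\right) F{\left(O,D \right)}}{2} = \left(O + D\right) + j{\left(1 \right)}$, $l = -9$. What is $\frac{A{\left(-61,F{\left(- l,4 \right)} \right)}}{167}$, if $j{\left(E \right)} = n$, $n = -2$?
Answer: $- \frac{226981}{167} \approx -1359.2$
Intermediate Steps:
$j{\left(E \right)} = -2$
$F{\left(O,D \right)} = 4 - 2 D - 2 O$ ($F{\left(O,D \right)} = - 2 \left(\left(O + D\right) - 2\right) = - 2 \left(\left(D + O\right) - 2\right) = - 2 \left(-2 + D + O\right) = 4 - 2 D - 2 O$)
$\frac{A{\left(-61,F{\left(- l,4 \right)} \right)}}{167} = \frac{\left(-61\right)^{3}}{167} = \left(-226981\right) \frac{1}{167} = - \frac{226981}{167}$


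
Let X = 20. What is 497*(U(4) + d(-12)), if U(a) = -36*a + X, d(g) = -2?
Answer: -62622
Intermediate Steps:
U(a) = 20 - 36*a (U(a) = -36*a + 20 = 20 - 36*a)
497*(U(4) + d(-12)) = 497*((20 - 36*4) - 2) = 497*((20 - 144) - 2) = 497*(-124 - 2) = 497*(-126) = -62622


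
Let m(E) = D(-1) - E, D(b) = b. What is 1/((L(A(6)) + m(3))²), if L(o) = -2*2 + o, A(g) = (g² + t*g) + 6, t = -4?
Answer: 1/100 ≈ 0.010000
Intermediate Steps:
A(g) = 6 + g² - 4*g (A(g) = (g² - 4*g) + 6 = 6 + g² - 4*g)
m(E) = -1 - E
L(o) = -4 + o
1/((L(A(6)) + m(3))²) = 1/(((-4 + (6 + 6² - 4*6)) + (-1 - 1*3))²) = 1/(((-4 + (6 + 36 - 24)) + (-1 - 3))²) = 1/(((-4 + 18) - 4)²) = 1/((14 - 4)²) = 1/(10²) = 1/100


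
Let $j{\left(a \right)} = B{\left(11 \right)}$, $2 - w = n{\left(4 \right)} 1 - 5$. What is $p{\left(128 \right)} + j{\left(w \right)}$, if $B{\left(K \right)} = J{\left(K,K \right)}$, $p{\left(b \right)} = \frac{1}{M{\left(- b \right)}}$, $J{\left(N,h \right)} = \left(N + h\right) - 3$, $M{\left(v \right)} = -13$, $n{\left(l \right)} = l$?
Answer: $\frac{246}{13} \approx 18.923$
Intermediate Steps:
$J{\left(N,h \right)} = -3 + N + h$
$w = 3$ ($w = 2 - \left(4 \cdot 1 - 5\right) = 2 - \left(4 - 5\right) = 2 - -1 = 2 + 1 = 3$)
$p{\left(b \right)} = - \frac{1}{13}$ ($p{\left(b \right)} = \frac{1}{-13} = - \frac{1}{13}$)
$B{\left(K \right)} = -3 + 2 K$ ($B{\left(K \right)} = -3 + K + K = -3 + 2 K$)
$j{\left(a \right)} = 19$ ($j{\left(a \right)} = -3 + 2 \cdot 11 = -3 + 22 = 19$)
$p{\left(128 \right)} + j{\left(w \right)} = - \frac{1}{13} + 19 = \frac{246}{13}$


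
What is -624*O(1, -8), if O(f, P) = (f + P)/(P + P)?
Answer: -273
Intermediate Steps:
O(f, P) = (P + f)/(2*P) (O(f, P) = (P + f)/((2*P)) = (P + f)*(1/(2*P)) = (P + f)/(2*P))
-624*O(1, -8) = -312*(-8 + 1)/(-8) = -312*(-1)*(-7)/8 = -624*7/16 = -273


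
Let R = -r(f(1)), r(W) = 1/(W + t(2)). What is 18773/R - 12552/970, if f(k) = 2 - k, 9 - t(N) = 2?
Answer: -72845516/485 ≈ -1.5020e+5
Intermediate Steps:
t(N) = 7 (t(N) = 9 - 1*2 = 9 - 2 = 7)
r(W) = 1/(7 + W) (r(W) = 1/(W + 7) = 1/(7 + W))
R = -⅛ (R = -1/(7 + (2 - 1*1)) = -1/(7 + (2 - 1)) = -1/(7 + 1) = -1/8 = -1*⅛ = -⅛ ≈ -0.12500)
18773/R - 12552/970 = 18773/(-⅛) - 12552/970 = 18773*(-8) - 12552*1/970 = -150184 - 6276/485 = -72845516/485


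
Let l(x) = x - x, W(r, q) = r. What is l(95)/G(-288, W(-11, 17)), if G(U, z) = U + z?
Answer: 0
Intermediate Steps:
l(x) = 0
l(95)/G(-288, W(-11, 17)) = 0/(-288 - 11) = 0/(-299) = 0*(-1/299) = 0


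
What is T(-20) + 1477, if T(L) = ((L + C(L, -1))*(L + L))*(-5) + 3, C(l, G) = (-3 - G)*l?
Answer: 5480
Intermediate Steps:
C(l, G) = l*(-3 - G)
T(L) = 3 + 10*L² (T(L) = ((L - L*(3 - 1))*(L + L))*(-5) + 3 = ((L - 1*L*2)*(2*L))*(-5) + 3 = ((L - 2*L)*(2*L))*(-5) + 3 = ((-L)*(2*L))*(-5) + 3 = -2*L²*(-5) + 3 = 10*L² + 3 = 3 + 10*L²)
T(-20) + 1477 = (3 + 10*(-20)²) + 1477 = (3 + 10*400) + 1477 = (3 + 4000) + 1477 = 4003 + 1477 = 5480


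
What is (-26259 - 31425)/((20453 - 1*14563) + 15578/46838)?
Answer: -1350901596/137945699 ≈ -9.7930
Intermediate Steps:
(-26259 - 31425)/((20453 - 1*14563) + 15578/46838) = -57684/((20453 - 14563) + 15578*(1/46838)) = -57684/(5890 + 7789/23419) = -57684/137945699/23419 = -57684*23419/137945699 = -1350901596/137945699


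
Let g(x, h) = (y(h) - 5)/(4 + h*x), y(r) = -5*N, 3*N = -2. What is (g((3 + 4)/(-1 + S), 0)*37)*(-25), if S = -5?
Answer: 4625/12 ≈ 385.42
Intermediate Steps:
N = -2/3 (N = (1/3)*(-2) = -2/3 ≈ -0.66667)
y(r) = 10/3 (y(r) = -5*(-2/3) = 10/3)
g(x, h) = -5/(3*(4 + h*x)) (g(x, h) = (10/3 - 5)/(4 + h*x) = -5/(3*(4 + h*x)))
(g((3 + 4)/(-1 + S), 0)*37)*(-25) = (-5/(12 + 3*0*((3 + 4)/(-1 - 5)))*37)*(-25) = (-5/(12 + 3*0*(7/(-6)))*37)*(-25) = (-5/(12 + 3*0*(7*(-1/6)))*37)*(-25) = (-5/(12 + 3*0*(-7/6))*37)*(-25) = (-5/(12 + 0)*37)*(-25) = (-5/12*37)*(-25) = (-5*1/12*37)*(-25) = -5/12*37*(-25) = -185/12*(-25) = 4625/12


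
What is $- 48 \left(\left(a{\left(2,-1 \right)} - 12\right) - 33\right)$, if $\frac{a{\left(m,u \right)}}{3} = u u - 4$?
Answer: $2592$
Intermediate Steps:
$a{\left(m,u \right)} = -12 + 3 u^{2}$ ($a{\left(m,u \right)} = 3 \left(u u - 4\right) = 3 \left(u^{2} - 4\right) = 3 \left(-4 + u^{2}\right) = -12 + 3 u^{2}$)
$- 48 \left(\left(a{\left(2,-1 \right)} - 12\right) - 33\right) = - 48 \left(\left(\left(-12 + 3 \left(-1\right)^{2}\right) - 12\right) - 33\right) = - 48 \left(\left(\left(-12 + 3 \cdot 1\right) - 12\right) - 33\right) = - 48 \left(\left(\left(-12 + 3\right) - 12\right) - 33\right) = - 48 \left(\left(-9 - 12\right) - 33\right) = - 48 \left(-21 - 33\right) = \left(-48\right) \left(-54\right) = 2592$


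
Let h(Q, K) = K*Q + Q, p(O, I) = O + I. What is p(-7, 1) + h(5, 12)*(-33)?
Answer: -2151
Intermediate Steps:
p(O, I) = I + O
h(Q, K) = Q + K*Q
p(-7, 1) + h(5, 12)*(-33) = (1 - 7) + (5*(1 + 12))*(-33) = -6 + (5*13)*(-33) = -6 + 65*(-33) = -6 - 2145 = -2151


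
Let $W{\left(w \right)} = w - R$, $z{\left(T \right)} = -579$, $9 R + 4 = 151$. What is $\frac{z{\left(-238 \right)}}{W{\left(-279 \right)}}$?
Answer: $\frac{1737}{886} \approx 1.9605$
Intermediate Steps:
$R = \frac{49}{3}$ ($R = - \frac{4}{9} + \frac{1}{9} \cdot 151 = - \frac{4}{9} + \frac{151}{9} = \frac{49}{3} \approx 16.333$)
$W{\left(w \right)} = - \frac{49}{3} + w$ ($W{\left(w \right)} = w - \frac{49}{3} = - \frac{49}{3} + w$)
$\frac{z{\left(-238 \right)}}{W{\left(-279 \right)}} = - \frac{579}{- \frac{49}{3} - 279} = - \frac{579}{- \frac{886}{3}} = \left(-579\right) \left(- \frac{3}{886}\right) = \frac{1737}{886}$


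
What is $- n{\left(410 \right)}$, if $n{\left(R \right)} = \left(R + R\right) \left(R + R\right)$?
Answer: $-672400$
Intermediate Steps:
$n{\left(R \right)} = 4 R^{2}$ ($n{\left(R \right)} = 2 R 2 R = 4 R^{2}$)
$- n{\left(410 \right)} = - 4 \cdot 410^{2} = - 4 \cdot 168100 = \left(-1\right) 672400 = -672400$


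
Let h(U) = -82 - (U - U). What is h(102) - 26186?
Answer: -26268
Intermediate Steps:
h(U) = -82 (h(U) = -82 - 1*0 = -82 + 0 = -82)
h(102) - 26186 = -82 - 26186 = -26268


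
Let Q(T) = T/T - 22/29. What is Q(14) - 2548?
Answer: -73885/29 ≈ -2547.8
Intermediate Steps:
Q(T) = 7/29 (Q(T) = 1 - 22*1/29 = 1 - 22/29 = 7/29)
Q(14) - 2548 = 7/29 - 2548 = -73885/29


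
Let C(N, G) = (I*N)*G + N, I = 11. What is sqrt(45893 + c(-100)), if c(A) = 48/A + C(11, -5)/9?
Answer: sqrt(1145663)/5 ≈ 214.07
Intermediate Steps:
C(N, G) = N + 11*G*N (C(N, G) = (11*N)*G + N = 11*G*N + N = N + 11*G*N)
c(A) = -66 + 48/A (c(A) = 48/A + (11*(1 + 11*(-5)))/9 = 48/A + (11*(1 - 55))*(1/9) = 48/A + (11*(-54))*(1/9) = 48/A - 594*1/9 = 48/A - 66 = -66 + 48/A)
sqrt(45893 + c(-100)) = sqrt(45893 + (-66 + 48/(-100))) = sqrt(45893 + (-66 + 48*(-1/100))) = sqrt(45893 + (-66 - 12/25)) = sqrt(45893 - 1662/25) = sqrt(1145663/25) = sqrt(1145663)/5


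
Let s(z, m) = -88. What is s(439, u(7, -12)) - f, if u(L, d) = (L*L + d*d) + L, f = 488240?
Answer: -488328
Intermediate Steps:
u(L, d) = L + L² + d² (u(L, d) = (L² + d²) + L = L + L² + d²)
s(439, u(7, -12)) - f = -88 - 1*488240 = -88 - 488240 = -488328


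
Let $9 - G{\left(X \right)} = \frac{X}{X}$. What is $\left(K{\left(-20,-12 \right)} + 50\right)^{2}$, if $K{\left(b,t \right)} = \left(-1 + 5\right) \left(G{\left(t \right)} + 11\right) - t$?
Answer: $19044$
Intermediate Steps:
$G{\left(X \right)} = 8$ ($G{\left(X \right)} = 9 - \frac{X}{X} = 9 - 1 = 8$)
$K{\left(b,t \right)} = 76 - t$ ($K{\left(b,t \right)} = \left(-1 + 5\right) \left(8 + 11\right) - t = 4 \cdot 19 - t = 76 - t$)
$\left(K{\left(-20,-12 \right)} + 50\right)^{2} = \left(\left(76 - -12\right) + 50\right)^{2} = \left(\left(76 + 12\right) + 50\right)^{2} = \left(88 + 50\right)^{2} = 138^{2} = 19044$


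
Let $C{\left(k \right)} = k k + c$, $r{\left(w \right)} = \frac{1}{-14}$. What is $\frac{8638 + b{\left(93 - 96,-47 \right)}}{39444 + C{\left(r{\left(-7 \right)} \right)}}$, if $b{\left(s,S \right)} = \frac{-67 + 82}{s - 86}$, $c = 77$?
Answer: $\frac{150678332}{689404413} \approx 0.21856$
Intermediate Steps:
$r{\left(w \right)} = - \frac{1}{14}$
$b{\left(s,S \right)} = \frac{15}{-86 + s}$
$C{\left(k \right)} = 77 + k^{2}$ ($C{\left(k \right)} = k k + 77 = k^{2} + 77 = 77 + k^{2}$)
$\frac{8638 + b{\left(93 - 96,-47 \right)}}{39444 + C{\left(r{\left(-7 \right)} \right)}} = \frac{8638 + \frac{15}{-86 + \left(93 - 96\right)}}{39444 + \left(77 + \left(- \frac{1}{14}\right)^{2}\right)} = \frac{8638 + \frac{15}{-86 - 3}}{39444 + \left(77 + \frac{1}{196}\right)} = \frac{8638 + \frac{15}{-89}}{39444 + \frac{15093}{196}} = \frac{8638 + 15 \left(- \frac{1}{89}\right)}{\frac{7746117}{196}} = \left(8638 - \frac{15}{89}\right) \frac{196}{7746117} = \frac{768767}{89} \cdot \frac{196}{7746117} = \frac{150678332}{689404413}$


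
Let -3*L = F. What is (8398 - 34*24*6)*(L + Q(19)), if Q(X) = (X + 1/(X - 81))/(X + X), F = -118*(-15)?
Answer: -2431899113/1178 ≈ -2.0644e+6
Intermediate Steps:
F = 1770
L = -590 (L = -⅓*1770 = -590)
Q(X) = (X + 1/(-81 + X))/(2*X) (Q(X) = (X + 1/(-81 + X))/((2*X)) = (X + 1/(-81 + X))*(1/(2*X)) = (X + 1/(-81 + X))/(2*X))
(8398 - 34*24*6)*(L + Q(19)) = (8398 - 34*24*6)*(-590 + (½)*(1 + 19² - 81*19)/(19*(-81 + 19))) = (8398 - 816*6)*(-590 + (½)*(1/19)*(1 + 361 - 1539)/(-62)) = (8398 - 4896)*(-590 + (½)*(1/19)*(-1/62)*(-1177)) = 3502*(-590 + 1177/2356) = 3502*(-1388863/2356) = -2431899113/1178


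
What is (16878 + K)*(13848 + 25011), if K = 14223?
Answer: 1208553759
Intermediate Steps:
(16878 + K)*(13848 + 25011) = (16878 + 14223)*(13848 + 25011) = 31101*38859 = 1208553759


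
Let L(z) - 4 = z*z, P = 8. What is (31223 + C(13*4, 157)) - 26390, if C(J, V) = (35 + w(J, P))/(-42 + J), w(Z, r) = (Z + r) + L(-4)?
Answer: 9689/2 ≈ 4844.5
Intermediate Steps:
L(z) = 4 + z**2 (L(z) = 4 + z*z = 4 + z**2)
w(Z, r) = 20 + Z + r (w(Z, r) = (Z + r) + (4 + (-4)**2) = (Z + r) + (4 + 16) = (Z + r) + 20 = 20 + Z + r)
C(J, V) = (63 + J)/(-42 + J) (C(J, V) = (35 + (20 + J + 8))/(-42 + J) = (35 + (28 + J))/(-42 + J) = (63 + J)/(-42 + J))
(31223 + C(13*4, 157)) - 26390 = (31223 + (63 + 13*4)/(-42 + 13*4)) - 26390 = (31223 + (63 + 52)/(-42 + 52)) - 26390 = (31223 + 115/10) - 26390 = (31223 + (1/10)*115) - 26390 = (31223 + 23/2) - 26390 = 62469/2 - 26390 = 9689/2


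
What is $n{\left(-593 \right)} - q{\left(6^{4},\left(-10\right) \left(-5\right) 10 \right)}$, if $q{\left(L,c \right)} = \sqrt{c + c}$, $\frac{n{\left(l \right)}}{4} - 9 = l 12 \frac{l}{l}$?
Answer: $-28428 - 10 \sqrt{10} \approx -28460.0$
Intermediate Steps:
$n{\left(l \right)} = 36 + 48 l$ ($n{\left(l \right)} = 36 + 4 l 12 \frac{l}{l} = 36 + 4 \cdot 12 l 1 = 36 + 4 \cdot 12 l = 36 + 48 l$)
$q{\left(L,c \right)} = \sqrt{2} \sqrt{c}$ ($q{\left(L,c \right)} = \sqrt{2 c} = \sqrt{2} \sqrt{c}$)
$n{\left(-593 \right)} - q{\left(6^{4},\left(-10\right) \left(-5\right) 10 \right)} = \left(36 + 48 \left(-593\right)\right) - \sqrt{2} \sqrt{\left(-10\right) \left(-5\right) 10} = \left(36 - 28464\right) - \sqrt{2} \sqrt{50 \cdot 10} = -28428 - \sqrt{2} \sqrt{500} = -28428 - \sqrt{2} \cdot 10 \sqrt{5} = -28428 - 10 \sqrt{10}$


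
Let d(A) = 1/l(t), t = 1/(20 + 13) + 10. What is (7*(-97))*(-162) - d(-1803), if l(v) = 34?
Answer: 3739931/34 ≈ 1.1000e+5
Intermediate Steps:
t = 331/33 (t = 1/33 + 10 = 331/33 ≈ 10.030)
d(A) = 1/34
(7*(-97))*(-162) - d(-1803) = (7*(-97))*(-162) - 1*1/34 = -679*(-162) - 1/34 = 109998 - 1/34 = 3739931/34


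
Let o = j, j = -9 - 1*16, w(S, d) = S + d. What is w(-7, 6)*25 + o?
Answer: -50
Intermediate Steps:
j = -25 (j = -9 - 16 = -25)
o = -25
w(-7, 6)*25 + o = (-7 + 6)*25 - 25 = -1*25 - 25 = -25 - 25 = -50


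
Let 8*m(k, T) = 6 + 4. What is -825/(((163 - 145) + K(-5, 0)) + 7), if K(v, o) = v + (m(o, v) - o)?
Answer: -660/17 ≈ -38.824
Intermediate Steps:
m(k, T) = 5/4 (m(k, T) = (6 + 4)/8 = (⅛)*10 = 5/4)
K(v, o) = 5/4 + v - o (K(v, o) = v + (5/4 - o) = 5/4 + v - o)
-825/(((163 - 145) + K(-5, 0)) + 7) = -825/(((163 - 145) + (5/4 - 5 - 1*0)) + 7) = -825/((18 + (5/4 - 5 + 0)) + 7) = -825/((18 - 15/4) + 7) = -825/(57/4 + 7) = -825/85/4 = -825*4/85 = -660/17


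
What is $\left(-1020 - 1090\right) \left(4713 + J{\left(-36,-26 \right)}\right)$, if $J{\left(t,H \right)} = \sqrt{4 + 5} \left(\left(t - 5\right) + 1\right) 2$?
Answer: $-9438030$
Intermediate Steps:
$J{\left(t,H \right)} = -24 + 6 t$ ($J{\left(t,H \right)} = \sqrt{9} \left(\left(-5 + t\right) + 1\right) 2 = 3 \left(-4 + t\right) 2 = \left(-12 + 3 t\right) 2 = -24 + 6 t$)
$\left(-1020 - 1090\right) \left(4713 + J{\left(-36,-26 \right)}\right) = \left(-1020 - 1090\right) \left(4713 + \left(-24 + 6 \left(-36\right)\right)\right) = \left(-1020 + \left(-1467 + 377\right)\right) \left(4713 - 240\right) = \left(-1020 - 1090\right) \left(4713 - 240\right) = \left(-2110\right) 4473 = -9438030$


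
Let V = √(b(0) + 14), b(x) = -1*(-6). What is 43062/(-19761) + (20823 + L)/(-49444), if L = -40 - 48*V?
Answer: -846616797/325687628 + 24*√5/12361 ≈ -2.5951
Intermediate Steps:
b(x) = 6
V = 2*√5 (V = √(6 + 14) = √20 = 2*√5 ≈ 4.4721)
L = -40 - 96*√5 ≈ -254.66
43062/(-19761) + (20823 + L)/(-49444) = 43062/(-19761) + (20823 + (-40 - 96*√5))/(-49444) = 43062*(-1/19761) + (20783 - 96*√5)*(-1/49444) = -14354/6587 + (-20783/49444 + 24*√5/12361) = -846616797/325687628 + 24*√5/12361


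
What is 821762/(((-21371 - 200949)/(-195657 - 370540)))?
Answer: 232639589557/111160 ≈ 2.0928e+6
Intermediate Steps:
821762/(((-21371 - 200949)/(-195657 - 370540))) = 821762/((-222320/(-566197))) = 821762/((-222320*(-1/566197))) = 821762/(222320/566197) = 821762*(566197/222320) = 232639589557/111160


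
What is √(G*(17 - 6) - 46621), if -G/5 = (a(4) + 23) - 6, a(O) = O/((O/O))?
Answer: 4*I*√2986 ≈ 218.58*I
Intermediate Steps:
a(O) = O (a(O) = O/1 = O*1 = O)
G = -105 (G = -5*((4 + 23) - 6) = -5*(27 - 6) = -5*21 = -105)
√(G*(17 - 6) - 46621) = √(-105*(17 - 6) - 46621) = √(-105*11 - 46621) = √(-1155 - 46621) = √(-47776) = 4*I*√2986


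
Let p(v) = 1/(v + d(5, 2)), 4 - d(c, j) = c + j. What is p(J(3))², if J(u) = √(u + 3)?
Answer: (3 - √6)⁻² ≈ 3.2997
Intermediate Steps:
J(u) = √(3 + u)
d(c, j) = 4 - c - j (d(c, j) = 4 - (c + j) = 4 + (-c - j) = 4 - c - j)
p(v) = 1/(-3 + v) (p(v) = 1/(v + (4 - 1*5 - 1*2)) = 1/(v + (4 - 5 - 2)) = 1/(v - 3) = 1/(-3 + v))
p(J(3))² = (1/(-3 + √(3 + 3)))² = (1/(-3 + √6))² = (-3 + √6)⁻²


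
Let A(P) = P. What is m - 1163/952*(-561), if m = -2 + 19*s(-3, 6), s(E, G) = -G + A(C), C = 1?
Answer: 32947/56 ≈ 588.34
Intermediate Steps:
s(E, G) = 1 - G (s(E, G) = -G + 1 = 1 - G)
m = -97 (m = -2 + 19*(1 - 1*6) = -2 + 19*(1 - 6) = -2 + 19*(-5) = -2 - 95 = -97)
m - 1163/952*(-561) = -97 - 1163/952*(-561) = -97 + 38379/56 = 32947/56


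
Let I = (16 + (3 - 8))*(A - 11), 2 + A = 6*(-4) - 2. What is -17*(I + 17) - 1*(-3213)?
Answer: 10217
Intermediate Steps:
A = -28 (A = -2 + (6*(-4) - 2) = -2 + (-24 - 2) = -2 - 26 = -28)
I = -429 (I = (16 + (3 - 8))*(-28 - 11) = (16 - 5)*(-39) = 11*(-39) = -429)
-17*(I + 17) - 1*(-3213) = -17*(-429 + 17) - 1*(-3213) = -17*(-412) + 3213 = 7004 + 3213 = 10217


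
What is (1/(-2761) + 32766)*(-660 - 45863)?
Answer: -4208792751775/2761 ≈ -1.5244e+9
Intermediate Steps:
(1/(-2761) + 32766)*(-660 - 45863) = (-1/2761 + 32766)*(-46523) = (90466925/2761)*(-46523) = -4208792751775/2761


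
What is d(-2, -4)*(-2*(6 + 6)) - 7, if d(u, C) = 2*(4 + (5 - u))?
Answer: -535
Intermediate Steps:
d(u, C) = 18 - 2*u (d(u, C) = 2*(9 - u) = 18 - 2*u)
d(-2, -4)*(-2*(6 + 6)) - 7 = (18 - 2*(-2))*(-2*(6 + 6)) - 7 = (18 + 4)*(-2*12) - 7 = 22*(-24) - 7 = -528 - 7 = -535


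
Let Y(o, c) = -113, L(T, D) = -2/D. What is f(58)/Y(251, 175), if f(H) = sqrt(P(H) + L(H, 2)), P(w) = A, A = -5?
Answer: -I*sqrt(6)/113 ≈ -0.021677*I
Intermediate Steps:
P(w) = -5
f(H) = I*sqrt(6) (f(H) = sqrt(-5 - 2/2) = sqrt(-5 - 2*1/2) = sqrt(-5 - 1) = sqrt(-6) = I*sqrt(6))
f(58)/Y(251, 175) = (I*sqrt(6))/(-113) = (I*sqrt(6))*(-1/113) = -I*sqrt(6)/113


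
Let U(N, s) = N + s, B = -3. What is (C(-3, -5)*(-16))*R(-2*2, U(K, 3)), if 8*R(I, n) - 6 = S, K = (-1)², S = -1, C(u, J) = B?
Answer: 30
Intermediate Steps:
C(u, J) = -3
K = 1
R(I, n) = 5/8 (R(I, n) = ¾ + (⅛)*(-1) = ¾ - ⅛ = 5/8)
(C(-3, -5)*(-16))*R(-2*2, U(K, 3)) = -3*(-16)*(5/8) = 48*(5/8) = 30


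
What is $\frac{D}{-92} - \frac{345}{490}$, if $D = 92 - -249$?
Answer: $- \frac{19883}{4508} \approx -4.4106$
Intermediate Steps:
$D = 341$ ($D = 92 + 249 = 341$)
$\frac{D}{-92} - \frac{345}{490} = \frac{341}{-92} - \frac{345}{490} = 341 \left(- \frac{1}{92}\right) - \frac{69}{98} = - \frac{341}{92} - \frac{69}{98} = - \frac{19883}{4508}$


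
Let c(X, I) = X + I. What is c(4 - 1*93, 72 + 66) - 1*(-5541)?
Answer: 5590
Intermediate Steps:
c(X, I) = I + X
c(4 - 1*93, 72 + 66) - 1*(-5541) = ((72 + 66) + (4 - 1*93)) - 1*(-5541) = (138 + (4 - 93)) + 5541 = (138 - 89) + 5541 = 49 + 5541 = 5590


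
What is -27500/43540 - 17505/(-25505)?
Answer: 607802/11104877 ≈ 0.054733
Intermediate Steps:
-27500/43540 - 17505/(-25505) = -27500*1/43540 - 17505*(-1/25505) = -1375/2177 + 3501/5101 = 607802/11104877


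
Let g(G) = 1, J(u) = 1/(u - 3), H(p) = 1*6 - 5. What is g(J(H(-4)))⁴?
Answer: 1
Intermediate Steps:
H(p) = 1 (H(p) = 6 - 5 = 1)
J(u) = 1/(-3 + u)
g(J(H(-4)))⁴ = 1⁴ = 1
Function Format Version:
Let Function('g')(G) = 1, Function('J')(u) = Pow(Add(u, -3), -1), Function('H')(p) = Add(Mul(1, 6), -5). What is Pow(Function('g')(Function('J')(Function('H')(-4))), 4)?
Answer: 1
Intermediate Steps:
Function('H')(p) = 1 (Function('H')(p) = Add(6, -5) = 1)
Function('J')(u) = Pow(Add(-3, u), -1)
Pow(Function('g')(Function('J')(Function('H')(-4))), 4) = Pow(1, 4) = 1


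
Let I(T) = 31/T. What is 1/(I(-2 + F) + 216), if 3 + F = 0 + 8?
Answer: 3/679 ≈ 0.0044183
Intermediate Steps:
F = 5 (F = -3 + (0 + 8) = -3 + 8 = 5)
1/(I(-2 + F) + 216) = 1/(31/(-2 + 5) + 216) = 1/(31/3 + 216) = 1/(679/3) = 3/679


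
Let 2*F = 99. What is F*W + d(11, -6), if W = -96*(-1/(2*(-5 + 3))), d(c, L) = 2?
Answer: -1186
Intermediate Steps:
F = 99/2 (F = (½)*99 = 99/2 ≈ 49.500)
W = -24 (W = -96/((-2*(-2))) = -96/4 = -96*¼ = -24)
F*W + d(11, -6) = (99/2)*(-24) + 2 = -1188 + 2 = -1186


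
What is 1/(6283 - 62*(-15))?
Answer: 1/7213 ≈ 0.00013864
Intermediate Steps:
1/(6283 - 62*(-15)) = 1/(6283 + 930) = 1/7213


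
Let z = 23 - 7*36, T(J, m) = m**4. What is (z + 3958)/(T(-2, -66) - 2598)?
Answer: 1243/6324046 ≈ 0.00019655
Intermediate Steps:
z = -229 (z = 23 - 252 = -229)
(z + 3958)/(T(-2, -66) - 2598) = (-229 + 3958)/((-66)**4 - 2598) = 3729/(18974736 - 2598) = 3729/18972138 = 3729*(1/18972138) = 1243/6324046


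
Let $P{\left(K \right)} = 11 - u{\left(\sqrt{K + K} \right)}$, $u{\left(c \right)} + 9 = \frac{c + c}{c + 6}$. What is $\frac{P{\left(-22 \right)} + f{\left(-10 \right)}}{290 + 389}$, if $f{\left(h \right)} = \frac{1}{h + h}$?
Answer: $\frac{377}{13580} - \frac{3 i \sqrt{11}}{6790} \approx 0.027761 - 0.0014654 i$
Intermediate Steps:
$u{\left(c \right)} = -9 + \frac{2 c}{6 + c}$ ($u{\left(c \right)} = -9 + \frac{c + c}{c + 6} = -9 + \frac{2 c}{6 + c}$)
$P{\left(K \right)} = 11 - \frac{-54 - 7 \sqrt{2} \sqrt{K}}{6 + \sqrt{2} \sqrt{K}}$ ($P{\left(K \right)} = 11 - \frac{-54 - 7 \sqrt{K + K}}{6 + \sqrt{K + K}} = 11 - \frac{-54 - 7 \sqrt{2 K}}{6 + \sqrt{2 K}} = 11 - \frac{-54 - 7 \sqrt{2} \sqrt{K}}{6 + \sqrt{2} \sqrt{K}}$)
$f{\left(h \right)} = \frac{1}{2 h}$
$\frac{P{\left(-22 \right)} + f{\left(-10 \right)}}{290 + 389} = \frac{\frac{6 \left(20 + 3 \sqrt{2} \sqrt{-22}\right)}{6 + \sqrt{2} \sqrt{-22}} + \frac{1}{2 \left(-10\right)}}{290 + 389} = \frac{\frac{6 \left(20 + 3 \sqrt{2} i \sqrt{22}\right)}{6 + \sqrt{2} i \sqrt{22}} + \frac{1}{2} \left(- \frac{1}{10}\right)}{679} = \left(\frac{6 \left(20 + 6 i \sqrt{11}\right)}{6 + 2 i \sqrt{11}} - \frac{1}{20}\right) \frac{1}{679} = \left(- \frac{1}{20} + \frac{6 \left(20 + 6 i \sqrt{11}\right)}{6 + 2 i \sqrt{11}}\right) \frac{1}{679} = - \frac{1}{13580} + \frac{6 \left(20 + 6 i \sqrt{11}\right)}{679 \left(6 + 2 i \sqrt{11}\right)}$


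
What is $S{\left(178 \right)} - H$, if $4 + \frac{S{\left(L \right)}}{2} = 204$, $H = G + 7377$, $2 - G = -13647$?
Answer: $-20626$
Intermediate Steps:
$G = 13649$ ($G = 2 - -13647 = 2 + 13647 = 13649$)
$H = 21026$ ($H = 13649 + 7377 = 21026$)
$S{\left(L \right)} = 400$ ($S{\left(L \right)} = -8 + 2 \cdot 204 = -8 + 408 = 400$)
$S{\left(178 \right)} - H = 400 - 21026 = -20626$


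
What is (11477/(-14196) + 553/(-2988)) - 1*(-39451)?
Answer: 34862010158/883701 ≈ 39450.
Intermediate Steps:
(11477/(-14196) + 553/(-2988)) - 1*(-39451) = (11477*(-1/14196) + 553*(-1/2988)) + 39451 = (-11477/14196 - 553/2988) + 39451 = -877993/883701 + 39451 = 34862010158/883701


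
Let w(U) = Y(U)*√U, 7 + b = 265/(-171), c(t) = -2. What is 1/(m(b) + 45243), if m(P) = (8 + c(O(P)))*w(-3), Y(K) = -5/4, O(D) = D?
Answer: 20108/909746319 + 10*I*√3/2729238957 ≈ 2.2103e-5 + 6.3463e-9*I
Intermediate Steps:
Y(K) = -5/4 (Y(K) = -5*¼ = -5/4)
b = -1462/171 (b = -7 + 265/(-171) = -7 + 265*(-1/171) = -7 - 265/171 = -1462/171 ≈ -8.5497)
w(U) = -5*√U/4
m(P) = -15*I*√3/2 (m(P) = (8 - 2)*(-5*I*√3/4) = 6*(-5*I*√3/4) = -15*I*√3/2)
1/(m(b) + 45243) = 1/(-15*I*√3/2 + 45243) = 1/(45243 - 15*I*√3/2)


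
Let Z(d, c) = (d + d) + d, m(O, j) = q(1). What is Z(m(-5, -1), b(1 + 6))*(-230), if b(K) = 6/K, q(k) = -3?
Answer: 2070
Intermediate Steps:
m(O, j) = -3
Z(d, c) = 3*d (Z(d, c) = 2*d + d = 3*d)
Z(m(-5, -1), b(1 + 6))*(-230) = (3*(-3))*(-230) = -9*(-230) = 2070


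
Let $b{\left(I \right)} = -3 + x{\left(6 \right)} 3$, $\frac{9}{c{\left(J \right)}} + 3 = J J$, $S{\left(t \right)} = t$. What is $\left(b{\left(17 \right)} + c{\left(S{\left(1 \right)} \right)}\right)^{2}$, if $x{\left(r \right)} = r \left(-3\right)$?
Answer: $\frac{15129}{4} \approx 3782.3$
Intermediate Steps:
$x{\left(r \right)} = - 3 r$
$c{\left(J \right)} = \frac{9}{-3 + J^{2}}$ ($c{\left(J \right)} = \frac{9}{-3 + J J} = \frac{9}{-3 + J^{2}}$)
$b{\left(I \right)} = -57$ ($b{\left(I \right)} = -3 + \left(-3\right) 6 \cdot 3 = -3 - 54 = -57$)
$\left(b{\left(17 \right)} + c{\left(S{\left(1 \right)} \right)}\right)^{2} = \left(-57 + \frac{9}{-3 + 1^{2}}\right)^{2} = \left(-57 + \frac{9}{-3 + 1}\right)^{2} = \left(-57 + \frac{9}{-2}\right)^{2} = \left(-57 + 9 \left(- \frac{1}{2}\right)\right)^{2} = \left(-57 - \frac{9}{2}\right)^{2} = \left(- \frac{123}{2}\right)^{2} = \frac{15129}{4}$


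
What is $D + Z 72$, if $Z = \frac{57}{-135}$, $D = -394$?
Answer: $- \frac{2122}{5} \approx -424.4$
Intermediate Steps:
$Z = - \frac{19}{45}$ ($Z = 57 \left(- \frac{1}{135}\right) = - \frac{19}{45} \approx -0.42222$)
$D + Z 72 = -394 - \frac{152}{5} = - \frac{2122}{5}$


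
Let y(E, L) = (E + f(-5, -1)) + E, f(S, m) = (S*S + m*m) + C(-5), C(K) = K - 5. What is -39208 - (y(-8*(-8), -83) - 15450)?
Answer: -23902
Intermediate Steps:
C(K) = -5 + K
f(S, m) = -10 + S² + m² (f(S, m) = (S*S + m*m) + (-5 - 5) = (S² + m²) - 10 = -10 + S² + m²)
y(E, L) = 16 + 2*E (y(E, L) = (E + (-10 + (-5)² + (-1)²)) + E = (E + (-10 + 25 + 1)) + E = (E + 16) + E = (16 + E) + E = 16 + 2*E)
-39208 - (y(-8*(-8), -83) - 15450) = -39208 - ((16 + 2*(-8*(-8))) - 15450) = -39208 - ((16 + 2*64) - 15450) = -39208 - ((16 + 128) - 15450) = -39208 - (144 - 15450) = -39208 - 1*(-15306) = -39208 + 15306 = -23902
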